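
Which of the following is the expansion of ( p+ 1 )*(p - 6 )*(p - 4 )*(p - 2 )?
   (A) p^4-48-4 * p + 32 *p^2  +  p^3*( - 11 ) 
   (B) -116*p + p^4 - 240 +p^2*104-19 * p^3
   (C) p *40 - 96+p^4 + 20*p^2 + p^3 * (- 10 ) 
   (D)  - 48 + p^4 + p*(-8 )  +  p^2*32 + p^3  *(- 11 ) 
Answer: A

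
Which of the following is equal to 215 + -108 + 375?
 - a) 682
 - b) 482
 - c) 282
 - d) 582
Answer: b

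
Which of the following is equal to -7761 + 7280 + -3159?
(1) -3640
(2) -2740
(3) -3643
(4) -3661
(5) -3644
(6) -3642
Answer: 1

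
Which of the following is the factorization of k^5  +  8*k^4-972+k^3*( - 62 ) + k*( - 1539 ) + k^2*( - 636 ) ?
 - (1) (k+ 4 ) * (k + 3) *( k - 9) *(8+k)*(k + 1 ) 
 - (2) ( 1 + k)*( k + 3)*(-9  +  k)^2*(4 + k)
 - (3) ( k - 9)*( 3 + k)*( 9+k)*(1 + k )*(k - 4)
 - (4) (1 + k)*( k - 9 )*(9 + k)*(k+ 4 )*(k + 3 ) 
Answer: 4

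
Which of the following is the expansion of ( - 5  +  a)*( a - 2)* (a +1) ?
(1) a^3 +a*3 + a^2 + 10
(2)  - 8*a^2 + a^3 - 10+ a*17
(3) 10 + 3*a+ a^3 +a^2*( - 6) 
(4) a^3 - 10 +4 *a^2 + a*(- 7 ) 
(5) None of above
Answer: 3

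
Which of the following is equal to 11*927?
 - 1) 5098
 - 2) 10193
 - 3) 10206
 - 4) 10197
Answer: 4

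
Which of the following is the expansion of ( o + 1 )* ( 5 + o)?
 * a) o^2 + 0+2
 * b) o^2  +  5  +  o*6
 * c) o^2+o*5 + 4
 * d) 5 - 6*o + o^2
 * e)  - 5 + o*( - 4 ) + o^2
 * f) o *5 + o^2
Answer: b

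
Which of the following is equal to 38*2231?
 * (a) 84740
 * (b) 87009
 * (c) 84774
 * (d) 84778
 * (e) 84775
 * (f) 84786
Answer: d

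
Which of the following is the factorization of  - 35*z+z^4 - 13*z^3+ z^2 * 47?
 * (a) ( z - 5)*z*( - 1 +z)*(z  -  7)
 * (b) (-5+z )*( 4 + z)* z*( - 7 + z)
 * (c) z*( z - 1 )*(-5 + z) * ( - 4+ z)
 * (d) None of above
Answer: a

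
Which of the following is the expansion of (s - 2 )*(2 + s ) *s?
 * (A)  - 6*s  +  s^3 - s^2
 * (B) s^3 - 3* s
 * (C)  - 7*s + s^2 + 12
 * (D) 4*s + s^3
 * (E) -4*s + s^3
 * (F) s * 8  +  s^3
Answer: E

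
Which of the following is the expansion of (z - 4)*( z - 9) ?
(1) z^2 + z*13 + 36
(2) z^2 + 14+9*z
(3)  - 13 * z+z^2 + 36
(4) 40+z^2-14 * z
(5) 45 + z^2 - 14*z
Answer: 3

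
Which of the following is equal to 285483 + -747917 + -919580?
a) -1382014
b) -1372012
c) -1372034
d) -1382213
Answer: a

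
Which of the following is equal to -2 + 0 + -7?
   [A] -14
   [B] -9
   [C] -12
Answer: B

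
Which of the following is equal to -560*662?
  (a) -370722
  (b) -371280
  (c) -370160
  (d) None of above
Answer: d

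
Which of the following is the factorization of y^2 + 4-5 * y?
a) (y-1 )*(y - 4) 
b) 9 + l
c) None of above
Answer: a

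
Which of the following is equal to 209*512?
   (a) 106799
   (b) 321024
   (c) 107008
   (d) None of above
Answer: c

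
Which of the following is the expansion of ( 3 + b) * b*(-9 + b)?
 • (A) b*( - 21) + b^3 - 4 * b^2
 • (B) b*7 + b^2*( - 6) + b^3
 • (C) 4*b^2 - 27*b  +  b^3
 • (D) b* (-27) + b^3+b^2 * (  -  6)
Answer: D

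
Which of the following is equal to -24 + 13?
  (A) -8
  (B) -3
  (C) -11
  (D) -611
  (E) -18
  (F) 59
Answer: C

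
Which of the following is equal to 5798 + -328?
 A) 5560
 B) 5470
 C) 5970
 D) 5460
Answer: B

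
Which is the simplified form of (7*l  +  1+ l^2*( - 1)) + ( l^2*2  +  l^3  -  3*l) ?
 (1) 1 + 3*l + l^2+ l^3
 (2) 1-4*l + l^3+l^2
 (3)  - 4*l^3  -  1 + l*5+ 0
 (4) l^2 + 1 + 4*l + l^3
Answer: 4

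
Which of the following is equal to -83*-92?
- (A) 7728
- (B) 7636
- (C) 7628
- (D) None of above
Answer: B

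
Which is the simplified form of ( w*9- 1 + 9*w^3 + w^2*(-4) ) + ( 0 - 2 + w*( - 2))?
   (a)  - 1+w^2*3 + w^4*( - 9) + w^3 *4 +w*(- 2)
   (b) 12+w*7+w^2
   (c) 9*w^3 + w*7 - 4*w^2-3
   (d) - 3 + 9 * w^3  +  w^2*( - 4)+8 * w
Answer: c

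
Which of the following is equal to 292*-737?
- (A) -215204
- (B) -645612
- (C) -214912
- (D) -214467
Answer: A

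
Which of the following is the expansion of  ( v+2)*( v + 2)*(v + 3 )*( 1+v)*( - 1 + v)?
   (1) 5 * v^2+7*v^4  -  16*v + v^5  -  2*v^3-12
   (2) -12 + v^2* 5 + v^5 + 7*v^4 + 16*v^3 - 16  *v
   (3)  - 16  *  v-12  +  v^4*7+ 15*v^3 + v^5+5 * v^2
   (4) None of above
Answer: 3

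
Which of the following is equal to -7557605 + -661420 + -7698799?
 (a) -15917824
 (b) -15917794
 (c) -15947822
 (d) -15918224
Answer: a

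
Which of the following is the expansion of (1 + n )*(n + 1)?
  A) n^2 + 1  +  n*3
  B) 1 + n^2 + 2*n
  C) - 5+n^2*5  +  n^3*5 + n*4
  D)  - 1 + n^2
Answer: B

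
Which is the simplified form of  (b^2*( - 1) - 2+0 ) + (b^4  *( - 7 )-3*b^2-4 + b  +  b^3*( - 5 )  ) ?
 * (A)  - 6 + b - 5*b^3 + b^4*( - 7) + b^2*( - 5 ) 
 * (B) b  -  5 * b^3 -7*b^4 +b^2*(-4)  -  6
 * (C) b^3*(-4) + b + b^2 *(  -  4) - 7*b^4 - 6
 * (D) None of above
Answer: B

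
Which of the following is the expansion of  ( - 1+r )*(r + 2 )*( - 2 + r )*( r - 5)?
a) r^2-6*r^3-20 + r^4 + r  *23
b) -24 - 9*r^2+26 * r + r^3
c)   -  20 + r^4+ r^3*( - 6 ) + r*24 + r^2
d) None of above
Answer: c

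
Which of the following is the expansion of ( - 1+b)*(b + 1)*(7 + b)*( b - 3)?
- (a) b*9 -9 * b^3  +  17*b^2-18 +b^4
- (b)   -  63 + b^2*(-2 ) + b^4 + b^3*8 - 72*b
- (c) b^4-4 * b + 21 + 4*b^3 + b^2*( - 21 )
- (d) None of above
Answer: d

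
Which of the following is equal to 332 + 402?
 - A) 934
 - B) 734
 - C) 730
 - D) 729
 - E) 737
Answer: B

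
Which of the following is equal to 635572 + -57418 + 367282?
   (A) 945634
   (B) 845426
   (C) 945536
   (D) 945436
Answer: D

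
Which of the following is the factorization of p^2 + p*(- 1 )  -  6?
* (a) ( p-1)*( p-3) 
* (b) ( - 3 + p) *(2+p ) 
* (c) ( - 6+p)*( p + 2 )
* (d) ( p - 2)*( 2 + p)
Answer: b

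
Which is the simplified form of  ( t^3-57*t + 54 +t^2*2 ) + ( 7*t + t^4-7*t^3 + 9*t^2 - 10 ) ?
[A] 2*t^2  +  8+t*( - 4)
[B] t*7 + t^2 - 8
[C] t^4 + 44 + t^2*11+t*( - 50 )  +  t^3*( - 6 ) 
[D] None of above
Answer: C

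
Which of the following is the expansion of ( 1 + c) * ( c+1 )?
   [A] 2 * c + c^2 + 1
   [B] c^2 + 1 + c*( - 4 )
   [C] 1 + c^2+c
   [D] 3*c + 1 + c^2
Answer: A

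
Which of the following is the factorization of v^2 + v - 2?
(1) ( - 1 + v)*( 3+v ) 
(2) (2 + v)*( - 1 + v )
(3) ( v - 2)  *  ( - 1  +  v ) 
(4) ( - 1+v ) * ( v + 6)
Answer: 2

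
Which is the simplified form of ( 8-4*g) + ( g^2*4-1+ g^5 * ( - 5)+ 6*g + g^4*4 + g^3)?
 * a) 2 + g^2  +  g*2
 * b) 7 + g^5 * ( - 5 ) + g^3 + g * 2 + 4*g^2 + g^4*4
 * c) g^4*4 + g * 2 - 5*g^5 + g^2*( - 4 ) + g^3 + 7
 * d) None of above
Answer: b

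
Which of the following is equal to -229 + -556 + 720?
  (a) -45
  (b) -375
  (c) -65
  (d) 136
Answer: c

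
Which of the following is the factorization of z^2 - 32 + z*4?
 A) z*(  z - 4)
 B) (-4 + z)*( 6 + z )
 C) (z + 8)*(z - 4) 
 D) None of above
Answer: C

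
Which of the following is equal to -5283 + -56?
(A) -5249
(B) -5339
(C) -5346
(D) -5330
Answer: B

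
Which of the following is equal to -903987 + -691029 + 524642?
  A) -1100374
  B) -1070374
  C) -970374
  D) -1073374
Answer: B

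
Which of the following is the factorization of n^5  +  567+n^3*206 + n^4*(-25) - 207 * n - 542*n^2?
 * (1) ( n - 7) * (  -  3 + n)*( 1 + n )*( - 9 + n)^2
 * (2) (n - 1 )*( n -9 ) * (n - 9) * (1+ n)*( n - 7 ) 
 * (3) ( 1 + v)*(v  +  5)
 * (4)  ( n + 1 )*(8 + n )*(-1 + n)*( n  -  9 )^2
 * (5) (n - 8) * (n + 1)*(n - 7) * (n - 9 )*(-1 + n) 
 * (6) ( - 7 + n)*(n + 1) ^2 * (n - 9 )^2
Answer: 2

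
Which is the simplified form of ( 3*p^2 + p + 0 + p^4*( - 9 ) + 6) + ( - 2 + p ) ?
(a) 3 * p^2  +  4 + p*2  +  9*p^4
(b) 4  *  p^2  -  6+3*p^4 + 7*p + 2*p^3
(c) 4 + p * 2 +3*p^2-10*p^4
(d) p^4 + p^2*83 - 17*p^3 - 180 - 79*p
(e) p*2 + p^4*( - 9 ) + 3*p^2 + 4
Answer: e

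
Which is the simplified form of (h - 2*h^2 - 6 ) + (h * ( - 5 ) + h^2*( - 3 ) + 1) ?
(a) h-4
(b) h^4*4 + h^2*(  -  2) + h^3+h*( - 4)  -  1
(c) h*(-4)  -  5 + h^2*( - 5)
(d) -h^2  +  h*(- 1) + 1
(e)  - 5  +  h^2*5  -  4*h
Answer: c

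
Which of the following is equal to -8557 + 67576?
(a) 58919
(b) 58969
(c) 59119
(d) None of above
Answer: d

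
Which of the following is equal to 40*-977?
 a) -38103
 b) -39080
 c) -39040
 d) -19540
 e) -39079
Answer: b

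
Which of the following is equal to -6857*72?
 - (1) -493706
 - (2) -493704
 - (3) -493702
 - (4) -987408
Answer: 2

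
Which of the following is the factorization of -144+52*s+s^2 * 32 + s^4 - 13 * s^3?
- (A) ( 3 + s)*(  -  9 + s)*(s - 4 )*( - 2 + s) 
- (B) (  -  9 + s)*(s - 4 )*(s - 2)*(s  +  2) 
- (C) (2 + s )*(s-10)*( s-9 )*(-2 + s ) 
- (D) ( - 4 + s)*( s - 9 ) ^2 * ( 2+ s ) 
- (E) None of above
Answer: B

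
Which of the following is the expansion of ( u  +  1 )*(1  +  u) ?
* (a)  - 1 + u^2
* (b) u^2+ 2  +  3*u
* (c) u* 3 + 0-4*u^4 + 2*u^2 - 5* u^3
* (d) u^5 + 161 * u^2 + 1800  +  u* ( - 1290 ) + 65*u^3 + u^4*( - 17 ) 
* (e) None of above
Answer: e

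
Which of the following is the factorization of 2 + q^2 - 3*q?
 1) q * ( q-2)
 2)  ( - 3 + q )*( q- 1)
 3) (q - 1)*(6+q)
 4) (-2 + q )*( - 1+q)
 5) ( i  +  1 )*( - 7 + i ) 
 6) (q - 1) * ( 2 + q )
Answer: 4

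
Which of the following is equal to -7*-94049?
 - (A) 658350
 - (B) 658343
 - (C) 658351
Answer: B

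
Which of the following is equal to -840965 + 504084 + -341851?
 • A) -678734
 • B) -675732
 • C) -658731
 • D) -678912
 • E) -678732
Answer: E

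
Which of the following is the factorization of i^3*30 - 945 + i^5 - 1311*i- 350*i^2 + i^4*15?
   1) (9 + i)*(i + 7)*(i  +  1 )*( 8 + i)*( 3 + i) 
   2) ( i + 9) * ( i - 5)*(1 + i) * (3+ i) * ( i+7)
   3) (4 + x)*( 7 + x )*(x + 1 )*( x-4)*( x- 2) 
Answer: 2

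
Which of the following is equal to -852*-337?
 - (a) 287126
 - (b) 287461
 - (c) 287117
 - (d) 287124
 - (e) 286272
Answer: d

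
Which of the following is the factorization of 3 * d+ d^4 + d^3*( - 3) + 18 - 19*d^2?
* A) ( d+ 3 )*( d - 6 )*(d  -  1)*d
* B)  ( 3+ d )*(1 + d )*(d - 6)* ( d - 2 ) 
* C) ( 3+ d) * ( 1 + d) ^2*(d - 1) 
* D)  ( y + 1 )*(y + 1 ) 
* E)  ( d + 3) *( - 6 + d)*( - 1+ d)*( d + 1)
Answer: E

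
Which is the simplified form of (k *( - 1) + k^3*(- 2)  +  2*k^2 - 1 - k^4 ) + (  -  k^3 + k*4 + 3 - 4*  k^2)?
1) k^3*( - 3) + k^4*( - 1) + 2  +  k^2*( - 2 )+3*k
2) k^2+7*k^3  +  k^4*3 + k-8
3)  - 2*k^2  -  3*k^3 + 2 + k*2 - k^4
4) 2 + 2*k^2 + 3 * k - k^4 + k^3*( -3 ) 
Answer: 1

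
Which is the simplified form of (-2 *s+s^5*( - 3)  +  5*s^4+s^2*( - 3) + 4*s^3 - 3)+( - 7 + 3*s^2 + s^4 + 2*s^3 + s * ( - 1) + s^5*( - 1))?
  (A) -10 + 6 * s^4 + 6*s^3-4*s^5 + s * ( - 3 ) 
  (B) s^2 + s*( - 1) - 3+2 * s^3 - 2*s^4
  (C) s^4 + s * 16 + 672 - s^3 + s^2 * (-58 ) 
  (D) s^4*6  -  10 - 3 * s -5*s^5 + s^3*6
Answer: A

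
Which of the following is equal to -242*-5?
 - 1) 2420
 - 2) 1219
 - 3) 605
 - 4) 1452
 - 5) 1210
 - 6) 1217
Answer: 5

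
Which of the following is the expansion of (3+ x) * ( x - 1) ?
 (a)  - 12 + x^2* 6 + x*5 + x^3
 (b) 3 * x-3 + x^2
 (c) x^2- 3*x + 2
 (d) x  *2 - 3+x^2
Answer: d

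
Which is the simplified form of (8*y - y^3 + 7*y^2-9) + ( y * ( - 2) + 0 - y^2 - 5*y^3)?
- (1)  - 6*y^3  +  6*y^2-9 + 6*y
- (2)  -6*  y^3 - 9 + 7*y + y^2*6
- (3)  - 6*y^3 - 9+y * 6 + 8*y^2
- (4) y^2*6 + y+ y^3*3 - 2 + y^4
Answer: 1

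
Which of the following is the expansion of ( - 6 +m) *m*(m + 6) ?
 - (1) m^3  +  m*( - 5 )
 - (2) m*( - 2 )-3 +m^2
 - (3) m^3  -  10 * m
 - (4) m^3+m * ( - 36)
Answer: 4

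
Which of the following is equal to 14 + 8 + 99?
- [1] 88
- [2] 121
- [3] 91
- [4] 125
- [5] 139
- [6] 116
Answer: 2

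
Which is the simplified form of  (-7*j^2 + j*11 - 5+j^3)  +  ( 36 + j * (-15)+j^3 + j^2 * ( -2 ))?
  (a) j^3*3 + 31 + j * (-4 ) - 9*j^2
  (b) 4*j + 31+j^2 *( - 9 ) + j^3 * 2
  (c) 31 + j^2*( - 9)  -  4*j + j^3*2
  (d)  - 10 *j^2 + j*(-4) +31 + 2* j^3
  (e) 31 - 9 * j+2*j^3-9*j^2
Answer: c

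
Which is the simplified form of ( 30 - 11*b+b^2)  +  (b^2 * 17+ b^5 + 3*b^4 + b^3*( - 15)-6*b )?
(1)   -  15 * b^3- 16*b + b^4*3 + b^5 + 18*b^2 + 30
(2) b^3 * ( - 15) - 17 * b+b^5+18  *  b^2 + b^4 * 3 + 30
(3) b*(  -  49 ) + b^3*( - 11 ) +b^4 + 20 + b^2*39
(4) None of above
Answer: 2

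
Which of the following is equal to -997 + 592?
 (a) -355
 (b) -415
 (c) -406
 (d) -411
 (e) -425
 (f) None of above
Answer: f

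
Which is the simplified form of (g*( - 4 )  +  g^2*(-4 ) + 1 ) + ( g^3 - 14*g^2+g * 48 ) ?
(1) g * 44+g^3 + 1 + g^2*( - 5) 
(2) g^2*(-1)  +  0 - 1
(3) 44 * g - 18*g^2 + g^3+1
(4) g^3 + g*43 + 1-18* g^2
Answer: 3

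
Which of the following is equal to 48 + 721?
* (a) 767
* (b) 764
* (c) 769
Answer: c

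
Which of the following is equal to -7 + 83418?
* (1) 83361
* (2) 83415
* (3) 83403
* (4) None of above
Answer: 4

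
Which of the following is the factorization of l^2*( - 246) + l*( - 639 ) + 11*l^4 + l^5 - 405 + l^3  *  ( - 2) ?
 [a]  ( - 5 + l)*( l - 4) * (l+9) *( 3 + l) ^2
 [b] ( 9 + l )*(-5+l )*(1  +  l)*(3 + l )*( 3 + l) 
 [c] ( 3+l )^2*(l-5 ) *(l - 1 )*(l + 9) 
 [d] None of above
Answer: b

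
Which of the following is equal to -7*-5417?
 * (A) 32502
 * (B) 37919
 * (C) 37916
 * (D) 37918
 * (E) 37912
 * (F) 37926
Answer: B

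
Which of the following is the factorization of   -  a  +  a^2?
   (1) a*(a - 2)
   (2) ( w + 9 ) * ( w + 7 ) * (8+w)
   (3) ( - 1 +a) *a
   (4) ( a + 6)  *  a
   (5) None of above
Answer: 3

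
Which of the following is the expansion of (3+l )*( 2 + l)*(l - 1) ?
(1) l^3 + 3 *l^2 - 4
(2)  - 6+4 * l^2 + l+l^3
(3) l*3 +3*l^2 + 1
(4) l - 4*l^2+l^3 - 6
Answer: 2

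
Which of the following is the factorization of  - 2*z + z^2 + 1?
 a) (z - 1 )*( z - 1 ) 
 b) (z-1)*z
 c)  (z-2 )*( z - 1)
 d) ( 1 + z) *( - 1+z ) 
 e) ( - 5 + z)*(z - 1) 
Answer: a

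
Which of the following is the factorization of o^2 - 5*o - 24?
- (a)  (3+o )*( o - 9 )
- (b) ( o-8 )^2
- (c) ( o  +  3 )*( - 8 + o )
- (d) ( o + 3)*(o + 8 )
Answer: c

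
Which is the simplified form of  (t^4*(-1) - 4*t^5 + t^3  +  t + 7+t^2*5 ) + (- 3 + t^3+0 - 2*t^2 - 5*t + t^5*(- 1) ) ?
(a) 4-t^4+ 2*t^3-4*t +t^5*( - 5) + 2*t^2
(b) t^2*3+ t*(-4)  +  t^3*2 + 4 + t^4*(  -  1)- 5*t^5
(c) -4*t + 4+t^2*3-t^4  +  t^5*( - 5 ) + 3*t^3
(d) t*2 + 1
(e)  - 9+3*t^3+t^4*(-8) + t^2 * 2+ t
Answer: b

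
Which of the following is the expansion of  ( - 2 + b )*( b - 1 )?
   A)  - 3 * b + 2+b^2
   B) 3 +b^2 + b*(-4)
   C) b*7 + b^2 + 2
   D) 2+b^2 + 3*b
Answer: A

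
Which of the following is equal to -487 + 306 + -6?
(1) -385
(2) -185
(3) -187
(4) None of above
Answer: 3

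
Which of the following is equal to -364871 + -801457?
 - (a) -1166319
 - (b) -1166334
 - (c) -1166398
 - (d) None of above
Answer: d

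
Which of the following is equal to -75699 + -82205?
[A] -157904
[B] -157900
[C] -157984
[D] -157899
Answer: A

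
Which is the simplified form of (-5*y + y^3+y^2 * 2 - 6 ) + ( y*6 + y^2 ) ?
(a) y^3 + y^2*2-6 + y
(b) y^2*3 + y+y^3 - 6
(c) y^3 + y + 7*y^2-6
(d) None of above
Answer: b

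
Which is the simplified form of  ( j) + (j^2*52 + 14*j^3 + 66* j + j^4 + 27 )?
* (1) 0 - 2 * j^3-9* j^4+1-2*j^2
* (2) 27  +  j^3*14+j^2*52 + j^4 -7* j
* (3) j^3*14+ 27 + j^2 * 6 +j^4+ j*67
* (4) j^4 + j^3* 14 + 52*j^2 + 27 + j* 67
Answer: 4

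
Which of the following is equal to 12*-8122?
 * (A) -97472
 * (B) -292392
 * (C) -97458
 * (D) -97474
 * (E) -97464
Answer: E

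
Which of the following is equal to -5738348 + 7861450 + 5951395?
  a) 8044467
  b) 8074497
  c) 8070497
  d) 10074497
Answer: b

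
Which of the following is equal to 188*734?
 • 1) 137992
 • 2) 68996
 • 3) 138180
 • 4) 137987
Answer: 1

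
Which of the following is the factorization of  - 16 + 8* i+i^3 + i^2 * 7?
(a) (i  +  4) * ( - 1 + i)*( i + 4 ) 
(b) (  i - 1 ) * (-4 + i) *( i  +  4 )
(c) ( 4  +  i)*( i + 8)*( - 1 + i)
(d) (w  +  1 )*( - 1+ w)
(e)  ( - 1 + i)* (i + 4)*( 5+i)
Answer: a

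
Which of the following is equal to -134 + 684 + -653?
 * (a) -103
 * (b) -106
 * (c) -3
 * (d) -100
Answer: a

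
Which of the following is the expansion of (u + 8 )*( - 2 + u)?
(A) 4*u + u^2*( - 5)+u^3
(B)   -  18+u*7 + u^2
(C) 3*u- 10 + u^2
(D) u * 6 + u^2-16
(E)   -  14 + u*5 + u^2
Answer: D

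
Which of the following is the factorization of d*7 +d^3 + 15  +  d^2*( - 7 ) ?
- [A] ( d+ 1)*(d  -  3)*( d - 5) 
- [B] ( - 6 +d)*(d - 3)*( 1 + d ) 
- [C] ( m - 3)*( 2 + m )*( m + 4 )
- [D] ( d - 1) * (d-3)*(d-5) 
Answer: A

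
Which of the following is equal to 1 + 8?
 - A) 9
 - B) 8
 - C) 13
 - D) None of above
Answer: A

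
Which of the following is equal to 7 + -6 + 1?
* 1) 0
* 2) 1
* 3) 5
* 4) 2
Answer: 4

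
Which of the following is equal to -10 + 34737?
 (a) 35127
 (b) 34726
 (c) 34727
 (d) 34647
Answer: c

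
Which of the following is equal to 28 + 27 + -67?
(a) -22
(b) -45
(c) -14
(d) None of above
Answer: d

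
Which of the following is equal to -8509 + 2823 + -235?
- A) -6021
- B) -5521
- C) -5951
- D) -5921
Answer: D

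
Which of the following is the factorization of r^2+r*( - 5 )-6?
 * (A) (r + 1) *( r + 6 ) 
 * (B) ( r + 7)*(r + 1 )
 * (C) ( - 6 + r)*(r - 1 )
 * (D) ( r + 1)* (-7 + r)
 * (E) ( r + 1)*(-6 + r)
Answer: E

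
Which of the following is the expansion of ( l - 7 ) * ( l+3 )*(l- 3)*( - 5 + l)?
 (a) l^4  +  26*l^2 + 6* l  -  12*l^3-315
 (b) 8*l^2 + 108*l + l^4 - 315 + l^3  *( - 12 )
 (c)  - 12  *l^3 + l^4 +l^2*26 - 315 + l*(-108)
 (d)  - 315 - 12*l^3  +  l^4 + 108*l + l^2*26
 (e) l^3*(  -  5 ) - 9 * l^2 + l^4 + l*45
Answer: d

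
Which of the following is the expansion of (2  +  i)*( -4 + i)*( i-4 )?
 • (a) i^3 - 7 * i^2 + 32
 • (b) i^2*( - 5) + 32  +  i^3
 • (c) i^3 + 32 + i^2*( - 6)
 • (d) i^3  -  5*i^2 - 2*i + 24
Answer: c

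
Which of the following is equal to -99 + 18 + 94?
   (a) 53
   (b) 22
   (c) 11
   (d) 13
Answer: d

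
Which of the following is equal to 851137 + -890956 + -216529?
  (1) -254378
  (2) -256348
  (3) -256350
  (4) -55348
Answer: 2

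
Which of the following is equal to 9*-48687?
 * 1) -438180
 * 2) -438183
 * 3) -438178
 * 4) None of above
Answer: 2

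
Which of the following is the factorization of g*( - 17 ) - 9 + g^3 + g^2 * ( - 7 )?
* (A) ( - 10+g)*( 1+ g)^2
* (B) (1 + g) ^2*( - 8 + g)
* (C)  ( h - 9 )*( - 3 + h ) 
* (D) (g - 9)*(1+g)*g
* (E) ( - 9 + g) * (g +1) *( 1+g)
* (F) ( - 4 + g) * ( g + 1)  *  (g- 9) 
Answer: E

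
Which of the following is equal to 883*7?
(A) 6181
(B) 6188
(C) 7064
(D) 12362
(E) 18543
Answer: A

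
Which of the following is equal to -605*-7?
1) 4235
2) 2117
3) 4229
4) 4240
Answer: 1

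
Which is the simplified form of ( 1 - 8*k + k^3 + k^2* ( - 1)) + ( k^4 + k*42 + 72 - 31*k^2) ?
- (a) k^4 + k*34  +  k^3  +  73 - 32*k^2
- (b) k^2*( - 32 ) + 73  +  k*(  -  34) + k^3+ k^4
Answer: a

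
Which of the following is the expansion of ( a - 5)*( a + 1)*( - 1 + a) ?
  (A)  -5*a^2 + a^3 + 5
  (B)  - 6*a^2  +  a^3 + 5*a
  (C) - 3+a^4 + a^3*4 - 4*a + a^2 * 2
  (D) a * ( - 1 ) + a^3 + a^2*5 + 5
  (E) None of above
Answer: E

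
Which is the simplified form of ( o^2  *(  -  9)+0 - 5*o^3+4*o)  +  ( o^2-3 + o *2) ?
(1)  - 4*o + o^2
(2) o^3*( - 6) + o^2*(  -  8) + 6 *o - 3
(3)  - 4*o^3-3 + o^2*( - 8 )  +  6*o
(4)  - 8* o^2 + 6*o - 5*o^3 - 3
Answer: 4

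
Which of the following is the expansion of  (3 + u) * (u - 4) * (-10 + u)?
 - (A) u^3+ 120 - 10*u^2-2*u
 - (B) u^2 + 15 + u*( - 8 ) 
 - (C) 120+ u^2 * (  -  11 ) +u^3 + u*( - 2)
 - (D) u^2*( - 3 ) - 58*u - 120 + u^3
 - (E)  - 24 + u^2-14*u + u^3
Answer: C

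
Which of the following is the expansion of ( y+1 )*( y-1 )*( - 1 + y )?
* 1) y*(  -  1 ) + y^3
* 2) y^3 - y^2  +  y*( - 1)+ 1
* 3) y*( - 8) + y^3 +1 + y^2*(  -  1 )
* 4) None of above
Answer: 2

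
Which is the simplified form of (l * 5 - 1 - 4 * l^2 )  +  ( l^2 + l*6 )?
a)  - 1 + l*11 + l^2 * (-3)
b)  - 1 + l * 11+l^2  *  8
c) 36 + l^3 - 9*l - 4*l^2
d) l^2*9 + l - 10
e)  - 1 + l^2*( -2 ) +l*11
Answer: a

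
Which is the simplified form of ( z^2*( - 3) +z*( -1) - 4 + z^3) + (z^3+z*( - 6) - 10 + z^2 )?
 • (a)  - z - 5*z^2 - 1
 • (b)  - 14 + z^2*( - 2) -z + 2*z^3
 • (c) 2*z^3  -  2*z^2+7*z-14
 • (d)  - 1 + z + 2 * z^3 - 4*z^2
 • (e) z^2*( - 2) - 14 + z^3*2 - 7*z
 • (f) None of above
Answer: e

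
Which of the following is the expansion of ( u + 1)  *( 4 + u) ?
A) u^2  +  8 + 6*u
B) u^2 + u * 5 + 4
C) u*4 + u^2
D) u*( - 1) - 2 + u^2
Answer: B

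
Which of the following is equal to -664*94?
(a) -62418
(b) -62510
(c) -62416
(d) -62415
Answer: c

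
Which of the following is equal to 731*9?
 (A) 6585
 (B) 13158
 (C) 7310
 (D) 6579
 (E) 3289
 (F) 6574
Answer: D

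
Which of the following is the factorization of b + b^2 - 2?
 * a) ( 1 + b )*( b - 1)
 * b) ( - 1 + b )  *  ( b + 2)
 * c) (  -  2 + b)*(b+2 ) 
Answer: b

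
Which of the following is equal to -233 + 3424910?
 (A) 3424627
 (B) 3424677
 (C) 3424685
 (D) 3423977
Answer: B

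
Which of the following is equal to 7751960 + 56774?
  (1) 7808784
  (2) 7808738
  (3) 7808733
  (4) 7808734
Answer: 4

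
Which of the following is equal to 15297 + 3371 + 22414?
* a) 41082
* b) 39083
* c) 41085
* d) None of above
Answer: a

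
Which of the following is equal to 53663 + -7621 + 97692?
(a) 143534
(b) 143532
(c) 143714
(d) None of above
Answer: d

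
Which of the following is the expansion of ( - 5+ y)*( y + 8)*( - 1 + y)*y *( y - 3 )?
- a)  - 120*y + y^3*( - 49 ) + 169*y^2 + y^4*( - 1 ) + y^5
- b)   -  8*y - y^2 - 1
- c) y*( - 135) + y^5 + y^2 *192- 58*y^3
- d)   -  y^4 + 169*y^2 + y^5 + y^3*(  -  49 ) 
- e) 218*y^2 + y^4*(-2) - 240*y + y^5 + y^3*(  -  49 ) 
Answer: a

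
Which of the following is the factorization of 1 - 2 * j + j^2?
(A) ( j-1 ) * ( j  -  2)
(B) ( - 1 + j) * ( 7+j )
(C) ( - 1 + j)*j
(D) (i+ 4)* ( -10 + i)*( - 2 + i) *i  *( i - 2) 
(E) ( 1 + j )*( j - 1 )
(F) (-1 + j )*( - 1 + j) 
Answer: F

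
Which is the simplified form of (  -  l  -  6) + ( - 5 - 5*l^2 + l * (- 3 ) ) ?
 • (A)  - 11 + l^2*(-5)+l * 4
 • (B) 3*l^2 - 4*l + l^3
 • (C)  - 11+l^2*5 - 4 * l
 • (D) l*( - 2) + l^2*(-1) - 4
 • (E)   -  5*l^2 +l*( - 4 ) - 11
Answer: E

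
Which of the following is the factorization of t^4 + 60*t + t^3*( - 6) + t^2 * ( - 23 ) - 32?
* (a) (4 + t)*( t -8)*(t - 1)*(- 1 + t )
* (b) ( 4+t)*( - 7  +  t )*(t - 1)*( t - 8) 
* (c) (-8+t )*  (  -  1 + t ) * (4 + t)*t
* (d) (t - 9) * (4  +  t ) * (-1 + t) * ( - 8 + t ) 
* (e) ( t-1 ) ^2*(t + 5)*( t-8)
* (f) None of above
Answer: a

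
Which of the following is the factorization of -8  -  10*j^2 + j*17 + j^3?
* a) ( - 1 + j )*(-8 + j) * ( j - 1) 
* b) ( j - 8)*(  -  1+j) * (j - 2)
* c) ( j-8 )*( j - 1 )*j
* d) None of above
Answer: a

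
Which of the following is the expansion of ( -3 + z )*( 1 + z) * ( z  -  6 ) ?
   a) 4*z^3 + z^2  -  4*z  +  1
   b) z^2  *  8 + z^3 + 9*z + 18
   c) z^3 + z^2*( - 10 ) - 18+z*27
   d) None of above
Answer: d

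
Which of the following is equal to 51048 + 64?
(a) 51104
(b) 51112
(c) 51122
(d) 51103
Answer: b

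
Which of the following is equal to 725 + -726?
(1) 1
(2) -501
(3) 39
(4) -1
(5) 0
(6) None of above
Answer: 4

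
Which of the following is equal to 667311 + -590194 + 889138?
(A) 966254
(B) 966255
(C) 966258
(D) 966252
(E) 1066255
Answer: B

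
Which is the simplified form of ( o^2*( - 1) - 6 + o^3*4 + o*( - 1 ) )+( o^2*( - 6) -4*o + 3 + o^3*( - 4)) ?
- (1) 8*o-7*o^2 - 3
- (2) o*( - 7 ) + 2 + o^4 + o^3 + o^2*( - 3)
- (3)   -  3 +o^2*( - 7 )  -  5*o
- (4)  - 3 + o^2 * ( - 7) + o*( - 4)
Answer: 3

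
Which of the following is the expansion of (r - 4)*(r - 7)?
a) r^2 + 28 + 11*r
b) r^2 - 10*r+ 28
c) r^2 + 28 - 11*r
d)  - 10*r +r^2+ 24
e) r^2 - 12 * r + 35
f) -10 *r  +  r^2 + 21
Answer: c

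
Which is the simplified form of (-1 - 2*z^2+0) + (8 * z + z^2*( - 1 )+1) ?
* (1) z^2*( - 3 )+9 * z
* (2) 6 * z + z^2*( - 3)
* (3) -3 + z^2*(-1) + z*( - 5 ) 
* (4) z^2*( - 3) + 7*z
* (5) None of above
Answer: 5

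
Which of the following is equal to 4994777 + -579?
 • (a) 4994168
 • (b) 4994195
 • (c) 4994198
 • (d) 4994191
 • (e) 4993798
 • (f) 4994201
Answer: c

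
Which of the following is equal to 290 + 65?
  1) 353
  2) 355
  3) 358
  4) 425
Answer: 2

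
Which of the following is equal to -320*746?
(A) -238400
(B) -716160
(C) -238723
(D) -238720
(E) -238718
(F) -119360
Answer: D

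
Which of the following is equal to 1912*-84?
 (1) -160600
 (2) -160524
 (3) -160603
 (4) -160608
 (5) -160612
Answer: 4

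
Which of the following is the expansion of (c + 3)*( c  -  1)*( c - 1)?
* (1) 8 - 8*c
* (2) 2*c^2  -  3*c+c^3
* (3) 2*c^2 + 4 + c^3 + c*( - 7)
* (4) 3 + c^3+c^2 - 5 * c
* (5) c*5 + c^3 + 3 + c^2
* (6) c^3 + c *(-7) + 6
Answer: 4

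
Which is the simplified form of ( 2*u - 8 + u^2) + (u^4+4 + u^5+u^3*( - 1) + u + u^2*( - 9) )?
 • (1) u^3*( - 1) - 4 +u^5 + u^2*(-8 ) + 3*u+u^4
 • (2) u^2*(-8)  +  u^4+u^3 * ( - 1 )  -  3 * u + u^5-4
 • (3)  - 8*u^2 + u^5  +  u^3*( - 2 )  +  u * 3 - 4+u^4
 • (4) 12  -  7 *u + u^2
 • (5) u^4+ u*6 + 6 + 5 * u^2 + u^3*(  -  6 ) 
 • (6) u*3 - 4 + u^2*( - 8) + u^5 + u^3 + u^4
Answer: 1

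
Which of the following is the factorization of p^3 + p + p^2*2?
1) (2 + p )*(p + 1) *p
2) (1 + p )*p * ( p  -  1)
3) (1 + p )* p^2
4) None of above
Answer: 4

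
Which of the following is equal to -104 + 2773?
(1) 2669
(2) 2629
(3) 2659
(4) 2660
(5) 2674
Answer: 1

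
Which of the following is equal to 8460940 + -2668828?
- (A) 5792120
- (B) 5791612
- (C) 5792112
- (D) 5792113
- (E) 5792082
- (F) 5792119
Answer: C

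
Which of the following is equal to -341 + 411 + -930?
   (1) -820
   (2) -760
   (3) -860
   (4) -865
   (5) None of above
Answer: 3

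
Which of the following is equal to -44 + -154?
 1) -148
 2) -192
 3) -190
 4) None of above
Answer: 4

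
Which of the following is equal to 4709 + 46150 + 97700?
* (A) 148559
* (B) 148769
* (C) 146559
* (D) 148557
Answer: A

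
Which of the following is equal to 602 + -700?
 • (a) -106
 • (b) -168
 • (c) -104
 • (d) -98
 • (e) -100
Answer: d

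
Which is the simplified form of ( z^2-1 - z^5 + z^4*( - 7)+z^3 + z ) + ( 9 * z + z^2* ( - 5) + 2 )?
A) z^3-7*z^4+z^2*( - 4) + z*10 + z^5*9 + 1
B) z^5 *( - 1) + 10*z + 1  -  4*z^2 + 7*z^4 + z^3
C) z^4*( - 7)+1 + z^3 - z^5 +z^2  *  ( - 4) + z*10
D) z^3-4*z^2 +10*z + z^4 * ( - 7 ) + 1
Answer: C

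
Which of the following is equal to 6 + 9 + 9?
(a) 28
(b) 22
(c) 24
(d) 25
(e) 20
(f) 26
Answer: c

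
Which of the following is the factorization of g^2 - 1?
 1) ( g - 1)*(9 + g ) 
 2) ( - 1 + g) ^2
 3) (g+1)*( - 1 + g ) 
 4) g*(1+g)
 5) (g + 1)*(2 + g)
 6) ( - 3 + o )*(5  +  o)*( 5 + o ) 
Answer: 3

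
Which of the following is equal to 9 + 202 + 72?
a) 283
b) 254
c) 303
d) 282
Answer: a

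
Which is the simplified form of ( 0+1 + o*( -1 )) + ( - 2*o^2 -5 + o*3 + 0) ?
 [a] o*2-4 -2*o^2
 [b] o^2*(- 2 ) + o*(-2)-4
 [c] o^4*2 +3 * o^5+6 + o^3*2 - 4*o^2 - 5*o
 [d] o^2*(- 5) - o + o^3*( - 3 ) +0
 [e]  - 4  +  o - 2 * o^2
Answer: a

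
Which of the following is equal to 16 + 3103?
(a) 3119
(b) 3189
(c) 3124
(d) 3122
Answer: a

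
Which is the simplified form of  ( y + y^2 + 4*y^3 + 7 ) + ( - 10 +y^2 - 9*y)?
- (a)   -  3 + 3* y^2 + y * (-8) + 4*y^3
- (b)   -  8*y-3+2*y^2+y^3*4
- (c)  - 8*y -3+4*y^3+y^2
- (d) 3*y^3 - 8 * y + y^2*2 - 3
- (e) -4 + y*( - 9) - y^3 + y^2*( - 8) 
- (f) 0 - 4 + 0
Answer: b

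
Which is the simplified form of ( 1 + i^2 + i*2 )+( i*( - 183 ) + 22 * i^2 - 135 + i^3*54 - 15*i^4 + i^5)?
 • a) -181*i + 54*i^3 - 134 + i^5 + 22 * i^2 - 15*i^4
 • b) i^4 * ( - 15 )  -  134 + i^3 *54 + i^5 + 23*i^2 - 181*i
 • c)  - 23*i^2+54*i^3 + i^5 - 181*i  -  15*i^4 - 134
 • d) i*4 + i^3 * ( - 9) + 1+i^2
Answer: b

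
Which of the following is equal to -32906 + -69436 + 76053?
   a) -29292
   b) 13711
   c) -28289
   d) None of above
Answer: d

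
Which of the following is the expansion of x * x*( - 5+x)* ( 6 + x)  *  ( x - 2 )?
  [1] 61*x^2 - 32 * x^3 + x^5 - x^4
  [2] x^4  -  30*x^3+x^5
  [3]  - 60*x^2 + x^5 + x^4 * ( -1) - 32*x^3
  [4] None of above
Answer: 4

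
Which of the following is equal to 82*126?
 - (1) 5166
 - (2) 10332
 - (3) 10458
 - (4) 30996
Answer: 2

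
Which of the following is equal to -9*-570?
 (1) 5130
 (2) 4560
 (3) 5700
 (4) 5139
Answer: 1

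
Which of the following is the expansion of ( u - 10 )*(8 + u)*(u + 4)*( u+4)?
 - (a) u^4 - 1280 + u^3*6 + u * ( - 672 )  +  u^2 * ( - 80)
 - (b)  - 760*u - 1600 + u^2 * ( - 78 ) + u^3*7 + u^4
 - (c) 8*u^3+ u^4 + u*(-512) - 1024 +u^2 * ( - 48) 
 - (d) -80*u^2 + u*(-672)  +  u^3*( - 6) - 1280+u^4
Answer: a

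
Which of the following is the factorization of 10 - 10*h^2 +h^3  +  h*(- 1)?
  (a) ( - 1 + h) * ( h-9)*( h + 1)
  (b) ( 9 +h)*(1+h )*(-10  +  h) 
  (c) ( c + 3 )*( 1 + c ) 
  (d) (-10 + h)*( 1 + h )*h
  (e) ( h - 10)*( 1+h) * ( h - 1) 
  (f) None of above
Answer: e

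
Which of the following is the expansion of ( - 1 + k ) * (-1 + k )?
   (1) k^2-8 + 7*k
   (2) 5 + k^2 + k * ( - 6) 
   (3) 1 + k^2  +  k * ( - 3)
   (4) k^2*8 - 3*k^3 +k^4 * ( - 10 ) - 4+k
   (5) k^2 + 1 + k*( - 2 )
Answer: 5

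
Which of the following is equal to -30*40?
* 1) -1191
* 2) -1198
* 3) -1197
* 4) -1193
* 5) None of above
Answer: 5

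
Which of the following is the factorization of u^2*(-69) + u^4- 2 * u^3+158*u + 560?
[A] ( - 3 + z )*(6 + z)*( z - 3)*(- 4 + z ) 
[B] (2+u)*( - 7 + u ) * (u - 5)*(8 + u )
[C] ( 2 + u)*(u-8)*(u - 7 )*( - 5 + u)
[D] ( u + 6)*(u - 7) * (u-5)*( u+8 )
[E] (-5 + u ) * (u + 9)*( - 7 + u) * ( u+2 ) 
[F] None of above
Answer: B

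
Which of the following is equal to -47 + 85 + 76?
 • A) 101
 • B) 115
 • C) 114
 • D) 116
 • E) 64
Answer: C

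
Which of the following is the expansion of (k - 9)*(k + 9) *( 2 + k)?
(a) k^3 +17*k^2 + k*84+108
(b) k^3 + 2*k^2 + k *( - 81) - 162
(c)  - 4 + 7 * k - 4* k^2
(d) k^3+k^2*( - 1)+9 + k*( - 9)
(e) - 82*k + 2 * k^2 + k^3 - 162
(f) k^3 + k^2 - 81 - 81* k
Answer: b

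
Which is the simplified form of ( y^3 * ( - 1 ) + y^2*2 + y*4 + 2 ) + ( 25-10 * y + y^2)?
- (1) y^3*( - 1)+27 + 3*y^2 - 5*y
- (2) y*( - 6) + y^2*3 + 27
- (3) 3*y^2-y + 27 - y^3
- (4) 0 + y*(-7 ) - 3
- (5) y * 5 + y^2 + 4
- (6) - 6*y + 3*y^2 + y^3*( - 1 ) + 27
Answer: 6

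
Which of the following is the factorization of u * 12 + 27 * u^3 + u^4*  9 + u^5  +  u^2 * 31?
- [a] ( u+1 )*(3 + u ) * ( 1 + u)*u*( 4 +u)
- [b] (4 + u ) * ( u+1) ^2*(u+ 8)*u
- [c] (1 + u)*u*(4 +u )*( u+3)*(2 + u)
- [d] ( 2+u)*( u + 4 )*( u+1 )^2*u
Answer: a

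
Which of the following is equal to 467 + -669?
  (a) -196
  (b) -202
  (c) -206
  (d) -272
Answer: b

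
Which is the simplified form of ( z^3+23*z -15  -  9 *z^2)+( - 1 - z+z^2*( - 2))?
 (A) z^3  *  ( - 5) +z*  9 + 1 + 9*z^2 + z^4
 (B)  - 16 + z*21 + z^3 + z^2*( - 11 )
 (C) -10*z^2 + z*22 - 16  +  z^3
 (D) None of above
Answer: D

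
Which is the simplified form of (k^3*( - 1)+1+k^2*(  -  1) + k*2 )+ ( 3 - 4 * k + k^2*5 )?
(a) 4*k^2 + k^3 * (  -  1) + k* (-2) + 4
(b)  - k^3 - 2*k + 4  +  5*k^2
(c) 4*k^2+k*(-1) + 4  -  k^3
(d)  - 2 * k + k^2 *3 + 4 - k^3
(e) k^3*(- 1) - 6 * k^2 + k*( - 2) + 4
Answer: a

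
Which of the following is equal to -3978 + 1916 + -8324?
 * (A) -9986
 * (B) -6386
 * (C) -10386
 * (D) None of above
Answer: C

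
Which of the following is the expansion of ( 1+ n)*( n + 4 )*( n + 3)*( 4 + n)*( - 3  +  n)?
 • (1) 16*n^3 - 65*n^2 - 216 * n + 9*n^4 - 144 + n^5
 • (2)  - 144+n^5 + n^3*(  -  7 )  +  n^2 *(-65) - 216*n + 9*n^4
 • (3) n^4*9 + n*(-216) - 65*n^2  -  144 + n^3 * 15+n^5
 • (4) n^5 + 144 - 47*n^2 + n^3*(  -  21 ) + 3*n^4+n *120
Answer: 3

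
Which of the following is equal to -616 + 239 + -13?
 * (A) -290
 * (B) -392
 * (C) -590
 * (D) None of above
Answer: D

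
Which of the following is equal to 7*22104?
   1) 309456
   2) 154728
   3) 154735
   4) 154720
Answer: 2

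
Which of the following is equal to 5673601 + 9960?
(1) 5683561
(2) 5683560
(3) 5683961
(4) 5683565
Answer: 1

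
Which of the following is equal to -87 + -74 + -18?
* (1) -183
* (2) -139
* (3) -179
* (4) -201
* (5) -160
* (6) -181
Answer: 3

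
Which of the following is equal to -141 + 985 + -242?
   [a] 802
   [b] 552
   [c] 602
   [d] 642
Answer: c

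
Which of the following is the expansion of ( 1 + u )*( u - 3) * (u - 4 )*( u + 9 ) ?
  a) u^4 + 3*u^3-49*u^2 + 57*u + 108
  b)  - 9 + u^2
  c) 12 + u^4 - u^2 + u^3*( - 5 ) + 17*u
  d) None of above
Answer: a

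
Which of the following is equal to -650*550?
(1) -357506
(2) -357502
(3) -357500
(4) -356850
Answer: 3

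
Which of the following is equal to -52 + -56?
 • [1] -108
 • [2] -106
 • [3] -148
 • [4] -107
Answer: 1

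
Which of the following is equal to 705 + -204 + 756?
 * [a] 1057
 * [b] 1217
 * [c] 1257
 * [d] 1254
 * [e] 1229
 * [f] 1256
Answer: c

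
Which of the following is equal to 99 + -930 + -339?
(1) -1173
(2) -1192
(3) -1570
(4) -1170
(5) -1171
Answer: 4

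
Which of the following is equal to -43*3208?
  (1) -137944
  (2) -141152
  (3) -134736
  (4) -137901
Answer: 1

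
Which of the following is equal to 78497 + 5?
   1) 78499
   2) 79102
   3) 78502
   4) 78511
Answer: 3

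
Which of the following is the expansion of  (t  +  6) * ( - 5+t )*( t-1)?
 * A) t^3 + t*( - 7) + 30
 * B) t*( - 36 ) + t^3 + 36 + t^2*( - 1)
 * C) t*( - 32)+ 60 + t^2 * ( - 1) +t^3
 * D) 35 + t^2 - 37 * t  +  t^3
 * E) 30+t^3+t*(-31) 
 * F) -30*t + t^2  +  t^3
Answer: E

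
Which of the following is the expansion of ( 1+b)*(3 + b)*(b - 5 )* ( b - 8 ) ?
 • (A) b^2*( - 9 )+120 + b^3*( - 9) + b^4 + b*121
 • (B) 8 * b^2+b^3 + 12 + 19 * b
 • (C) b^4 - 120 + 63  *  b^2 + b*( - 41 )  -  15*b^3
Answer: A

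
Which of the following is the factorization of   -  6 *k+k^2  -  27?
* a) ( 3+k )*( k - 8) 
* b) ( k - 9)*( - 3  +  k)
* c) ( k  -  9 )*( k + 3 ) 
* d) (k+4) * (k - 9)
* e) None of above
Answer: c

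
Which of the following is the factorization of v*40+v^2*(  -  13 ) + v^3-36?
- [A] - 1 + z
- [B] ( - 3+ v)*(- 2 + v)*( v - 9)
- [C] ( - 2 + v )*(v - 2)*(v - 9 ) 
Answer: C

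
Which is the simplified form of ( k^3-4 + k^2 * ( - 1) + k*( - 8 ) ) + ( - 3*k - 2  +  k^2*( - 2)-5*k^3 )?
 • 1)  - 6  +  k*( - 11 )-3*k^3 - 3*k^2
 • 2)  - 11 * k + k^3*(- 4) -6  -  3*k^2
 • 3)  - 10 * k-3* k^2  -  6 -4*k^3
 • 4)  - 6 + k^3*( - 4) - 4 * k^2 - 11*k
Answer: 2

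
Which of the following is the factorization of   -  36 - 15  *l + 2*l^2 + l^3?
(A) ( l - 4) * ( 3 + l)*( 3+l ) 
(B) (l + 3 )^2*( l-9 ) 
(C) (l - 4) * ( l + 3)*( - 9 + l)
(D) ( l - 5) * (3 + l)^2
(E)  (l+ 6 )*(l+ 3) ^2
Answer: A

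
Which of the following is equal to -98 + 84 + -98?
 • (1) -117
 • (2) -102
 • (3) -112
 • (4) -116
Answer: 3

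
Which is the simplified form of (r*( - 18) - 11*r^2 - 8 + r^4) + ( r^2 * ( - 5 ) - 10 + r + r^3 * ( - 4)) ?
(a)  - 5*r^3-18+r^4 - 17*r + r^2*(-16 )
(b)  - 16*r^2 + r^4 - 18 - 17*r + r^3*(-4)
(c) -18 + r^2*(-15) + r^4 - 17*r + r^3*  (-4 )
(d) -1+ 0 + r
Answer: b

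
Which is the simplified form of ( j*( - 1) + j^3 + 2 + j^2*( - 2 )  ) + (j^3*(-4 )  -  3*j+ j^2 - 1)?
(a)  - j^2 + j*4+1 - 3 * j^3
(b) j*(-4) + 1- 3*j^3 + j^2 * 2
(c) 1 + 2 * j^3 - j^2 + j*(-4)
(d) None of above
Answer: d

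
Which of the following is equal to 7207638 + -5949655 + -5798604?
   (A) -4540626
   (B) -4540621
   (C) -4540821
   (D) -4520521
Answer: B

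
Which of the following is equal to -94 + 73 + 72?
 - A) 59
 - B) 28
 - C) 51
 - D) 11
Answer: C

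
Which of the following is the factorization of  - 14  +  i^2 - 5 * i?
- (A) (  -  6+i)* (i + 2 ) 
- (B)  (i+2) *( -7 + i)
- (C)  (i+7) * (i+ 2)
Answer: B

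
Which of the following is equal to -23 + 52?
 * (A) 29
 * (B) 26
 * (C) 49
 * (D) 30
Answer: A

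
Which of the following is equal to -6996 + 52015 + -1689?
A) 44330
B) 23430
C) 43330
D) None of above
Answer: C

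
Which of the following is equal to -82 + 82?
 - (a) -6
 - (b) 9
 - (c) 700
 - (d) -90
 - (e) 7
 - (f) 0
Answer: f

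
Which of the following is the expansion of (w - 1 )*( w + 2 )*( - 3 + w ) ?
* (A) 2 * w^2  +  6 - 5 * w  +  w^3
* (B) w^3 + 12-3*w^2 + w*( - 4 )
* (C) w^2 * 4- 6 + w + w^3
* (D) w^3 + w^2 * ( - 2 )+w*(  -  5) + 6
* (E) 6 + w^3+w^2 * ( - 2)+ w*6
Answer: D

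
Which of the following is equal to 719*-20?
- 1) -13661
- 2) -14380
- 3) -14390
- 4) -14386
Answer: 2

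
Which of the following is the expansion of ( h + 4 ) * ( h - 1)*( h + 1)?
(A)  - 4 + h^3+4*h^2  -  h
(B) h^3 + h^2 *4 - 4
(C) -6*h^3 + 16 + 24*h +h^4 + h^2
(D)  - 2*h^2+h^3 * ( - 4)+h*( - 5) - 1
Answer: A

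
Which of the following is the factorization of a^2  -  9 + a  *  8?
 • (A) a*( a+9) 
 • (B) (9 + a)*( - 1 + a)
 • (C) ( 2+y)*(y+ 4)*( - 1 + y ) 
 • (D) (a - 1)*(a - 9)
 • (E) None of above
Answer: B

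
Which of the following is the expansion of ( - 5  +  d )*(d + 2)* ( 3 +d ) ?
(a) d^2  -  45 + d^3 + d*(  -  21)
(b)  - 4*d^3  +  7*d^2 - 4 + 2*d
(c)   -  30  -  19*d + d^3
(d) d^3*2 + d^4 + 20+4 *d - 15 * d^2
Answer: c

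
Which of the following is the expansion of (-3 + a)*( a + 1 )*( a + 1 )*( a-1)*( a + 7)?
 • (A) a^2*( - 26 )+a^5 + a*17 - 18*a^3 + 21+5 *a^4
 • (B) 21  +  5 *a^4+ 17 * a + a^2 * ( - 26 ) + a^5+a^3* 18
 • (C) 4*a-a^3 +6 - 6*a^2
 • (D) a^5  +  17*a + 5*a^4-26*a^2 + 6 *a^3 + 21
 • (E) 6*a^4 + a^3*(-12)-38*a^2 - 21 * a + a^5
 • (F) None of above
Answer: A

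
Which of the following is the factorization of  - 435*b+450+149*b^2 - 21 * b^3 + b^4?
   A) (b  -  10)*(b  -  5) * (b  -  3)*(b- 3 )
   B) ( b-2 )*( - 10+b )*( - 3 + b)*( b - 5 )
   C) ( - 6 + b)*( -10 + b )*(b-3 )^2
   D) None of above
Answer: A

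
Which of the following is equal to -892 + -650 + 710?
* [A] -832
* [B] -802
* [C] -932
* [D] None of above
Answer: A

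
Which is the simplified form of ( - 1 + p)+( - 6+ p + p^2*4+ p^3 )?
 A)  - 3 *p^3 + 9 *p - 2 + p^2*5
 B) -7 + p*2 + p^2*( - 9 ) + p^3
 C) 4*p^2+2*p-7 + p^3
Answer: C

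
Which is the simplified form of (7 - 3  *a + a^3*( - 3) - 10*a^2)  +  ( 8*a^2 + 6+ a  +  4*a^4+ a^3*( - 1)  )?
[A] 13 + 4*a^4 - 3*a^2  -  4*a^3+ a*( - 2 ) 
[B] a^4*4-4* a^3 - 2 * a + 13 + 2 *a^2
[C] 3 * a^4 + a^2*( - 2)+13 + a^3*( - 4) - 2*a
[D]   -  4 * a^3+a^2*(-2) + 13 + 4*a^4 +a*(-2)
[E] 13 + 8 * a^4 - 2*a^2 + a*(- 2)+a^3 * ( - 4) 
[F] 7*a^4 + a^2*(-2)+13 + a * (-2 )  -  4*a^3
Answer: D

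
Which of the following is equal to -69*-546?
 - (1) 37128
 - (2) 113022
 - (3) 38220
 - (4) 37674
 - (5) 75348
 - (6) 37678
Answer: 4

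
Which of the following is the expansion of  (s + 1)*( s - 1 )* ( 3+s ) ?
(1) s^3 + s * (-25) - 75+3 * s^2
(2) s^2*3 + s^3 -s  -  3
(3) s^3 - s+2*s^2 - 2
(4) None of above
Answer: 2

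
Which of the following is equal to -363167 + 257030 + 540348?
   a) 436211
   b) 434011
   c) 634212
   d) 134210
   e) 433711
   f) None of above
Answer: f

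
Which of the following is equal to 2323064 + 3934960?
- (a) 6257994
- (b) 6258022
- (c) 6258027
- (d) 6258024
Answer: d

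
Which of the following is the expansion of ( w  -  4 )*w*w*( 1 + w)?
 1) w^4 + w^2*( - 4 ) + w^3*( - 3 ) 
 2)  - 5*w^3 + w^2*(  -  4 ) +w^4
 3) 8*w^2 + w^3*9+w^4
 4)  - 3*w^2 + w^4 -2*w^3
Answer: 1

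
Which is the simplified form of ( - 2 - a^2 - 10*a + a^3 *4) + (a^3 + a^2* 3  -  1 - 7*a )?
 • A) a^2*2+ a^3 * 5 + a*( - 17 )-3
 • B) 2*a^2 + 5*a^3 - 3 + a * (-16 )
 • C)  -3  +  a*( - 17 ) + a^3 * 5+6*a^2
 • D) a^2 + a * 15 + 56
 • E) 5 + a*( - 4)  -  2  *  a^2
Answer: A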